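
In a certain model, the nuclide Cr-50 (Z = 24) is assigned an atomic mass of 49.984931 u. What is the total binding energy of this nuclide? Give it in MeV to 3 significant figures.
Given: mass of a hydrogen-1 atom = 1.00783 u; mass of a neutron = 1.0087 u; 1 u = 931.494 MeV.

400 MeV

Total constituent mass: 24 × 1.00783 + 26 × 1.0087 = 50.41412 u
Mass defect Δm = 50.41412 − 49.984931 = 0.429189 u
Binding energy = Δm·c² = 0.429189 × 931.494 MeV/u = 399.787 MeV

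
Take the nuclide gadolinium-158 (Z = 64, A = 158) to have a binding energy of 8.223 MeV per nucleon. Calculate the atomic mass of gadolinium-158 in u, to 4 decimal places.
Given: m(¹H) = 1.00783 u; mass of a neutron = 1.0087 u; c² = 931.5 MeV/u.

Total binding energy = 158 × 8.223 = 1299.234 MeV
Mass defect = 1299.234 MeV / (931.5 MeV/u) = 1.394776 u
Constituent mass = 64(1.00783) + 94(1.0087) = 159.31892 u
Atomic mass = 159.31892 − 1.394776 = 157.924144 u ≈ 157.9241 u (to 4 decimal places)

157.9241 u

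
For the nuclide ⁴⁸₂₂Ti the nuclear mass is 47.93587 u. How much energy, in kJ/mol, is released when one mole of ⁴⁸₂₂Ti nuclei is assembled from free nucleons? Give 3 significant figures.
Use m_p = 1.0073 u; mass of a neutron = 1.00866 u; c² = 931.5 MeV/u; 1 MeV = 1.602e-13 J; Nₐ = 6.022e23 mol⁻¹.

4.04e+10 kJ/mol

Σm = 22·m_p + 26·m_n = 22.1606 + 26.22516 = 48.38576 u
Mass defect Δm = 48.38576 − 47.93587 = 0.44989 u
Binding energy = Δm·c² = 0.44989 × 931.5 MeV/u = 419.073 MeV
Per nucleus in joules: 419.073 MeV × 1.602e-13 J/MeV = 6.7135e-11 J
Per mole: 6.7135e-11 J × 6.022e23 mol⁻¹ = 4.0429e+13 J/mol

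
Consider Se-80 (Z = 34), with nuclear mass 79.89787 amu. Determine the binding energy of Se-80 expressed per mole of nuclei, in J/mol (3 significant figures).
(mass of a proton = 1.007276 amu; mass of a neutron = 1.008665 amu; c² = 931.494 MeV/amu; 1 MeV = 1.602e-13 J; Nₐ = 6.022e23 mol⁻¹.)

Z = 34, so N = A − Z = 80 − 34 = 46.
Mass of separated nucleons = 34(1.007276) + 46(1.008665) = 34.247384 + 46.398590 = 80.645974 amu
Mass defect Δm = 80.645974 − 79.89787 = 0.748104 amu
Converting to energy: 0.748104 amu × 931.494 MeV/amu = 696.854 MeV
Per nucleus in joules: 696.854 MeV × 1.602e-13 J/MeV = 1.1164e-10 J
Per mole: 1.1164e-10 J × 6.022e23 mol⁻¹ = 6.7230e+13 J/mol

6.72e+13 J/mol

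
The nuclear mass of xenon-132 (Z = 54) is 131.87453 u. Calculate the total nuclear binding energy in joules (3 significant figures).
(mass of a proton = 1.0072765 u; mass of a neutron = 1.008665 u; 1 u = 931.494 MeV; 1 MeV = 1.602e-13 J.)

1.78e-10 J

Mass of separated nucleons = 54(1.0072765) + 78(1.008665) = 54.3929310 + 78.675870 = 133.0688010 u
Mass defect Δm = 133.0688010 − 131.87453 = 1.1942710 u
E_B = 1.1942710 × 931.494 = 1112.46 MeV
In joules: 1112.46 MeV × 1.602e-13 J/MeV = 1.7822e-10 J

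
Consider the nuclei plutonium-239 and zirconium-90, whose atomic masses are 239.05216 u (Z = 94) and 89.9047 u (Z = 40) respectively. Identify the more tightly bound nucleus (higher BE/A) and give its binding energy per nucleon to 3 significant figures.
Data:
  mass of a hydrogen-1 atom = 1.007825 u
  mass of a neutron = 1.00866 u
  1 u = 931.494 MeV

plutonium-239: Σm = 94(1.007825) + 145(1.00866) = 240.991250 u; Δm = 1.939090 u; E_B = 1806.3 MeV; E_B/A = 7.558 MeV
zirconium-90: Σm = 40(1.007825) + 50(1.00866) = 90.746000 u; Δm = 0.841300 u; E_B = 783.67 MeV; E_B/A = 8.707 MeV
zirconium-90 has the higher binding energy per nucleon, so it is the more tightly bound nucleus.

zirconium-90; 8.71 MeV/nucleon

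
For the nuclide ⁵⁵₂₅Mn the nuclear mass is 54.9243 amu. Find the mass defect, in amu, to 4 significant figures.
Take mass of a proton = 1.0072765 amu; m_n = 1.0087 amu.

The nucleus contains 25 protons and 55 − 25 = 30 neutrons.
Σm = 25·m_p + 30·m_n = 25.1819125 + 30.2610 = 55.4429125 amu
Mass defect Δm = 55.4429125 − 54.9243 = 0.5186125 amu

0.5186 amu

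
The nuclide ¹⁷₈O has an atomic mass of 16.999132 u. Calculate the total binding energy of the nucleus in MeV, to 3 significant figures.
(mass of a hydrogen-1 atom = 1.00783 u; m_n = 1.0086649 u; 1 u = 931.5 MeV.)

Total constituent mass: 8 × 1.00783 + 9 × 1.0086649 = 17.1406241 u
Δm = 17.1406241 − 16.999132 = 0.1414921 u
Binding energy = Δm·c² = 0.1414921 × 931.5 MeV/u = 131.800 MeV

132 MeV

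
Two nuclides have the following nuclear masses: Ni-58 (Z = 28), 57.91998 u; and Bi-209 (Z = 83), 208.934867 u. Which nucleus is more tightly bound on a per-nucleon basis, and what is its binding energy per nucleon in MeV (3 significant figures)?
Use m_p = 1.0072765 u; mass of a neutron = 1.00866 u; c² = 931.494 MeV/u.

Ni-58: Σm = 28(1.0072765) + 30(1.00866) = 58.4635420 u; Δm = 0.5435620 u; E_B = 506.32 MeV; E_B/A = 8.730 MeV
Bi-209: Σm = 83(1.0072765) + 126(1.00866) = 210.6951095 u; Δm = 1.7602425 u; E_B = 1639.7 MeV; E_B/A = 7.845 MeV
Ni-58 has the higher binding energy per nucleon, so it is the more tightly bound nucleus.

Ni-58; 8.73 MeV/nucleon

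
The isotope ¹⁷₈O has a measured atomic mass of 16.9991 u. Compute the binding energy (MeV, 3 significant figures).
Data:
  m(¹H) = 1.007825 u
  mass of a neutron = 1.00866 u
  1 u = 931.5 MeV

132 MeV

The nucleus contains 8 protons and 17 − 8 = 9 neutrons.
Σm = 8·m(¹H) + 9·m_n = 8.062600 + 9.07794 = 17.140540 u
Δm = 17.140540 − 16.9991 = 0.141440 u
E_B = 0.141440 × 931.5 = 131.751 MeV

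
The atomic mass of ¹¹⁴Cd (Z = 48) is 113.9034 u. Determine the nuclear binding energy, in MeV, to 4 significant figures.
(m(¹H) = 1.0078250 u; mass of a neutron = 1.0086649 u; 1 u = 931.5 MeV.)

Σm = 48·m(¹H) + 66·m_n = 48.3756000 + 66.5718834 = 114.9474834 u
Mass defect Δm = 114.9474834 − 113.9034 = 1.0440834 u
E_B = 1.0440834 × 931.5 = 972.564 MeV

972.6 MeV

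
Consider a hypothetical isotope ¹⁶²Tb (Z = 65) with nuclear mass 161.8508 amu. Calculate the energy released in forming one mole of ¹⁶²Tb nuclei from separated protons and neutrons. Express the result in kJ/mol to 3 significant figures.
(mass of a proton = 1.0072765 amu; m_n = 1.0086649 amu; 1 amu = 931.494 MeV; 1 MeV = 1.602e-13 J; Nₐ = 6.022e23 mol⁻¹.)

With 65 protons and 97 neutrons (A = 162):
Total constituent mass: 65 × 1.0072765 + 97 × 1.0086649 = 163.3134678 amu
Δm = 163.3134678 − 161.8508 = 1.4626678 amu
E_B = 1.4626678 × 931.494 = 1362.47 MeV
Per nucleus in joules: 1362.47 MeV × 1.602e-13 J/MeV = 2.1827e-10 J
Per mole: 2.1827e-10 J × 6.022e23 mol⁻¹ = 1.3144e+14 J/mol

1.31e+11 kJ/mol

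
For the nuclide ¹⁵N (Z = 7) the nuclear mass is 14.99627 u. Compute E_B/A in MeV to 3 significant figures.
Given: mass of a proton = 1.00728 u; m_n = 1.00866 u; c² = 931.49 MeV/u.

Mass of separated nucleons = 7(1.00728) + 8(1.00866) = 7.05096 + 8.06928 = 15.12024 u
Δm = 15.12024 − 14.99627 = 0.12397 u
Converting to energy: 0.12397 u × 931.49 MeV/u = 115.477 MeV
Per nucleon: 115.477 / 15 = 7.698 MeV

7.70 MeV/nucleon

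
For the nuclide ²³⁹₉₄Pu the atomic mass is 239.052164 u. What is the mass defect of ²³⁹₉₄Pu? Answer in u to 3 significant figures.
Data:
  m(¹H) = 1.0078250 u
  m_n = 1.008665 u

Total constituent mass: 94 × 1.0078250 + 145 × 1.008665 = 240.9919750 u
The mass defect is 240.9919750 − 239.052164 = 1.9398110 u.

1.94 u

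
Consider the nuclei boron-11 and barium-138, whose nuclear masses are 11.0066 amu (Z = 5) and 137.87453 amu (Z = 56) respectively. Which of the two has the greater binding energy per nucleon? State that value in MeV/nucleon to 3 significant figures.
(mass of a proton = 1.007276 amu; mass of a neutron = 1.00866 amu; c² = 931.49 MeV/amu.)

barium-138; 8.39 MeV/nucleon

boron-11: Σm = 5(1.007276) + 6(1.00866) = 11.088340 amu; Δm = 0.081740 amu; E_B = 76.140 MeV; E_B/A = 6.922 MeV
barium-138: Σm = 56(1.007276) + 82(1.00866) = 139.117576 amu; Δm = 1.243046 amu; E_B = 1157.88 MeV; E_B/A = 8.390 MeV
barium-138 has the higher binding energy per nucleon, so it is the more tightly bound nucleus.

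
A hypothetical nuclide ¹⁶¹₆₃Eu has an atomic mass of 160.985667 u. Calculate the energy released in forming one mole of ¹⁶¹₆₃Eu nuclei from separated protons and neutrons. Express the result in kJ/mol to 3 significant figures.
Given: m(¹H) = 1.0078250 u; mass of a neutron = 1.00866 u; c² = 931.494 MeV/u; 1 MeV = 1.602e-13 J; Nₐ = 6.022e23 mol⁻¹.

1.22e+11 kJ/mol

Z = 63, so N = A − Z = 161 − 63 = 98.
Total constituent mass: 63 × 1.0078250 + 98 × 1.00866 = 162.3416550 u
Δm = 162.3416550 − 160.985667 = 1.3559880 u
Converting to energy: 1.3559880 u × 931.494 MeV/u = 1263.09 MeV
Per nucleus in joules: 1263.09 MeV × 1.602e-13 J/MeV = 2.0235e-10 J
Per mole: 2.0235e-10 J × 6.022e23 mol⁻¹ = 1.2186e+14 J/mol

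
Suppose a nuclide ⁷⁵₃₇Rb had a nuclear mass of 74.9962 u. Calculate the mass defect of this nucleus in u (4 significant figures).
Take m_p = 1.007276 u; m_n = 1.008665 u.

The nucleus contains 37 protons and 75 − 37 = 38 neutrons.
Σm = 37·m_p + 38·m_n = 37.269212 + 38.329270 = 75.598482 u
Δm = 75.598482 − 74.9962 = 0.602282 u

0.6023 u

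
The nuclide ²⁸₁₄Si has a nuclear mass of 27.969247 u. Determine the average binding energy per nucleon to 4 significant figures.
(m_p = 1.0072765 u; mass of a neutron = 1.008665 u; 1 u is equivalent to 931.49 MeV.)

8.448 MeV/nucleon

Mass of separated nucleons = 14(1.0072765) + 14(1.008665) = 14.1018710 + 14.121310 = 28.2231810 u
The mass defect is 28.2231810 − 27.969247 = 0.2539340 u.
Converting to energy: 0.2539340 u × 931.49 MeV/u = 236.537 MeV
Dividing by A = 28 gives 8.448 MeV per nucleon.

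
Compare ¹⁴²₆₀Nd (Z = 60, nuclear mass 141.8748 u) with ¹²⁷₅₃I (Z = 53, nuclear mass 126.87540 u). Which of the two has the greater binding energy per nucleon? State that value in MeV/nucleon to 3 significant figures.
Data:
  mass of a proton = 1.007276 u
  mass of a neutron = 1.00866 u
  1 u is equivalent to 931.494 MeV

¹²⁷₅₃I; 8.44 MeV/nucleon

¹⁴²₆₀Nd: Σm = 60(1.007276) + 82(1.00866) = 143.146680 u; Δm = 1.271880 u; E_B = 1184.7 MeV; E_B/A = 8.343 MeV
¹²⁷₅₃I: Σm = 53(1.007276) + 74(1.00866) = 128.026468 u; Δm = 1.151068 u; E_B = 1072.2 MeV; E_B/A = 8.443 MeV
¹²⁷₅₃I has the higher binding energy per nucleon, so it is the more tightly bound nucleus.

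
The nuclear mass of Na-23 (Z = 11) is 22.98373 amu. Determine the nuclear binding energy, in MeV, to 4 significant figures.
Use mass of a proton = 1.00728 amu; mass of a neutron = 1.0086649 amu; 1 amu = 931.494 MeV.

Total constituent mass: 11 × 1.00728 + 12 × 1.0086649 = 23.1840588 amu
The mass defect is 23.1840588 − 22.98373 = 0.2003288 amu.
Converting to energy: 0.2003288 amu × 931.494 MeV/amu = 186.605 MeV

186.6 MeV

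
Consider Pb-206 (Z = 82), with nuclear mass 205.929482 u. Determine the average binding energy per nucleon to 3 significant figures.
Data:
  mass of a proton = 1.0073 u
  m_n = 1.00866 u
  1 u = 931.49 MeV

With 82 protons and 124 neutrons (A = 206):
Σm = 82·m_p + 124·m_n = 82.5986 + 125.07384 = 207.67244 u
The mass defect is 207.67244 − 205.929482 = 1.742958 u.
Binding energy = Δm·c² = 1.742958 × 931.49 MeV/u = 1623.55 MeV
Per nucleon: 1623.55 / 206 = 7.881 MeV

7.88 MeV/nucleon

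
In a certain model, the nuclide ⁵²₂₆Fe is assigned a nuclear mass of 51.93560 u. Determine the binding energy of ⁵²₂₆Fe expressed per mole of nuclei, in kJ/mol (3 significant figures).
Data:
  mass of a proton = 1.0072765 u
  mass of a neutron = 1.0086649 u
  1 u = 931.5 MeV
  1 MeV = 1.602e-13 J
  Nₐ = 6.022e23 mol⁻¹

4.30e+10 kJ/mol

With 26 protons and 26 neutrons (A = 52):
Total constituent mass: 26 × 1.0072765 + 26 × 1.0086649 = 52.4144764 u
The mass defect is 52.4144764 − 51.93560 = 0.4788764 u.
Binding energy = Δm·c² = 0.4788764 × 931.5 MeV/u = 446.073 MeV
Per nucleus in joules: 446.073 MeV × 1.602e-13 J/MeV = 7.1461e-11 J
Per mole: 7.1461e-11 J × 6.022e23 mol⁻¹ = 4.3034e+13 J/mol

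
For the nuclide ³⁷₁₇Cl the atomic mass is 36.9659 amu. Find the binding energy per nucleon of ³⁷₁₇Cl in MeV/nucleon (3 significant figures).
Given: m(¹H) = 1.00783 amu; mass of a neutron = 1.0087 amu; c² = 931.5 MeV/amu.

With 17 protons and 20 neutrons (A = 37):
Σm = 17·m(¹H) + 20·m_n = 17.13311 + 20.1740 = 37.30711 amu
The mass defect is 37.30711 − 36.9659 = 0.34121 amu.
Binding energy = Δm·c² = 0.34121 × 931.5 MeV/amu = 317.837 MeV
Per nucleon: 317.837 / 37 = 8.590 MeV

8.59 MeV/nucleon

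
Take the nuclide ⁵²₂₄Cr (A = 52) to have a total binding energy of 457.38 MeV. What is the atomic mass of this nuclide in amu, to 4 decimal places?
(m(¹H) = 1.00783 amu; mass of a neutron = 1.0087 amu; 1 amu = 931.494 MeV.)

Mass defect = 457.38 MeV / (931.494 MeV/amu) = 0.491018 amu
Constituent mass = 24(1.00783) + 28(1.0087) = 52.43152 amu
Atomic mass = 52.43152 − 0.491018 = 51.940502 amu ≈ 51.9405 amu (to 4 decimal places)

51.9405 amu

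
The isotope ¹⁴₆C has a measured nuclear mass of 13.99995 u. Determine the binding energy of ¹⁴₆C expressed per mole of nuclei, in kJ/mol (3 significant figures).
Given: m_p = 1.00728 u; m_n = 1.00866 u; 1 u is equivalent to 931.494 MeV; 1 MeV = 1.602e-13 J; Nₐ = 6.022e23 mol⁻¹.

1.02e+10 kJ/mol

Σm = 6·m_p + 8·m_n = 6.04368 + 8.06928 = 14.11296 u
The mass defect is 14.11296 − 13.99995 = 0.11301 u.
Binding energy = Δm·c² = 0.11301 × 931.494 MeV/u = 105.268 MeV
Per nucleus in joules: 105.268 MeV × 1.602e-13 J/MeV = 1.6864e-11 J
Per mole: 1.6864e-11 J × 6.022e23 mol⁻¹ = 1.0156e+13 J/mol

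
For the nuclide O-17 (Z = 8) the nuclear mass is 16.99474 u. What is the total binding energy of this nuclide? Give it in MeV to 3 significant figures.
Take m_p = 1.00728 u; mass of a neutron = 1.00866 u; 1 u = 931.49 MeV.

Z = 8, so N = A − Z = 17 − 8 = 9.
Total constituent mass: 8 × 1.00728 + 9 × 1.00866 = 17.13618 u
Mass defect Δm = 17.13618 − 16.99474 = 0.14144 u
Binding energy = Δm·c² = 0.14144 × 931.49 MeV/u = 131.750 MeV

132 MeV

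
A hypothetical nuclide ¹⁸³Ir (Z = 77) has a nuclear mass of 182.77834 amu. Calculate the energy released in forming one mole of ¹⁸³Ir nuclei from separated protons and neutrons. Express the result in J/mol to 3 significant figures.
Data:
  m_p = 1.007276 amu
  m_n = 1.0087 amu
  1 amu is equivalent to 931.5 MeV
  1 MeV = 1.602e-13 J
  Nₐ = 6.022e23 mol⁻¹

1.53e+14 J/mol

The nucleus contains 77 protons and 183 − 77 = 106 neutrons.
Mass of separated nucleons = 77(1.007276) + 106(1.0087) = 77.560252 + 106.9222 = 184.482452 amu
Δm = 184.482452 − 182.77834 = 1.704112 amu
E_B = 1.704112 × 931.5 = 1587.38 MeV
Per nucleus in joules: 1587.38 MeV × 1.602e-13 J/MeV = 2.5430e-10 J
Per mole: 2.5430e-10 J × 6.022e23 mol⁻¹ = 1.5314e+14 J/mol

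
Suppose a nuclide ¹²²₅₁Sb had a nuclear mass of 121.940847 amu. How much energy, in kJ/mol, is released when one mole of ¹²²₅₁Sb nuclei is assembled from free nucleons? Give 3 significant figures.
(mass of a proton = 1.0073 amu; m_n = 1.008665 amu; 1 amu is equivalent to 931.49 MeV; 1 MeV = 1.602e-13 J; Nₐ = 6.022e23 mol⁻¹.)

9.41e+10 kJ/mol

Total constituent mass: 51 × 1.0073 + 71 × 1.008665 = 122.987515 amu
Mass defect Δm = 122.987515 − 121.940847 = 1.046668 amu
Binding energy = Δm·c² = 1.046668 × 931.49 MeV/amu = 974.961 MeV
Per nucleus in joules: 974.961 MeV × 1.602e-13 J/MeV = 1.5619e-10 J
Per mole: 1.5619e-10 J × 6.022e23 mol⁻¹ = 9.4058e+13 J/mol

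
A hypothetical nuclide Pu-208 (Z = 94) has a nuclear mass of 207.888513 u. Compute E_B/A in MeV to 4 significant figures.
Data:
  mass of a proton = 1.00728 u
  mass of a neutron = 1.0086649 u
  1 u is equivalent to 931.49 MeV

Mass of separated nucleons = 94(1.00728) + 114(1.0086649) = 94.68432 + 114.9877986 = 209.6721186 u
Δm = 209.6721186 − 207.888513 = 1.7836056 u
E_B = 1.7836056 × 931.49 = 1661.41 MeV
Per nucleon: 1661.41 / 208 = 7.988 MeV

7.988 MeV/nucleon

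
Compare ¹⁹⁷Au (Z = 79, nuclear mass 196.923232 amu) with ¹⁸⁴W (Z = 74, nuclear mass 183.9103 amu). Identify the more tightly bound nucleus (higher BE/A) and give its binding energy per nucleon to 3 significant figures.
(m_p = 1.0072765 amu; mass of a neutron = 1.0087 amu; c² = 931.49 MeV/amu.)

¹⁸⁴W; 8.02 MeV/nucleon

¹⁹⁷Au: Σm = 79(1.0072765) + 118(1.0087) = 198.6014435 amu; Δm = 1.6782115 amu; E_B = 1563.2 MeV; E_B/A = 7.935 MeV
¹⁸⁴W: Σm = 74(1.0072765) + 110(1.0087) = 185.4954610 amu; Δm = 1.5851610 amu; E_B = 1476.56 MeV; E_B/A = 8.0248 MeV
¹⁸⁴W has the higher binding energy per nucleon, so it is the more tightly bound nucleus.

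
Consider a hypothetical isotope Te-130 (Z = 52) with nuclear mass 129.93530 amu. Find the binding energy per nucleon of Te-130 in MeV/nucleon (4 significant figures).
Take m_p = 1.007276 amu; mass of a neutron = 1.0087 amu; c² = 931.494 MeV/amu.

8.037 MeV/nucleon

Mass of separated nucleons = 52(1.007276) + 78(1.0087) = 52.378352 + 78.6786 = 131.056952 amu
Δm = 131.056952 − 129.93530 = 1.121652 amu
Binding energy = Δm·c² = 1.121652 × 931.494 MeV/amu = 1044.81 MeV
Per nucleon: 1044.81 / 130 = 8.037 MeV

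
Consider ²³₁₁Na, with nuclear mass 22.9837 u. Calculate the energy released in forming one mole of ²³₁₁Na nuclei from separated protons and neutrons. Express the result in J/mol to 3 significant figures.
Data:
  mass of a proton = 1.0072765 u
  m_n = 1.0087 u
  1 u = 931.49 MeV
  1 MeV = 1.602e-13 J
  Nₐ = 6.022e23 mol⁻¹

Z = 11, so N = A − Z = 23 − 11 = 12.
Mass of separated nucleons = 11(1.0072765) + 12(1.0087) = 11.0800415 + 12.1044 = 23.1844415 u
Δm = 23.1844415 − 22.9837 = 0.2007415 u
E_B = 0.2007415 × 931.49 = 186.989 MeV
Per nucleus in joules: 186.989 MeV × 1.602e-13 J/MeV = 2.9956e-11 J
Per mole: 2.9956e-11 J × 6.022e23 mol⁻¹ = 1.8040e+13 J/mol

1.80e+13 J/mol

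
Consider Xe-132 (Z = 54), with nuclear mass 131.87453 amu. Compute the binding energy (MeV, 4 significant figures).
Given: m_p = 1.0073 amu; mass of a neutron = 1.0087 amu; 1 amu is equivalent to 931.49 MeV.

1116 MeV

Total constituent mass: 54 × 1.0073 + 78 × 1.0087 = 133.0728 amu
Δm = 133.0728 − 131.87453 = 1.19827 amu
Binding energy = Δm·c² = 1.19827 × 931.49 MeV/amu = 1116.18 MeV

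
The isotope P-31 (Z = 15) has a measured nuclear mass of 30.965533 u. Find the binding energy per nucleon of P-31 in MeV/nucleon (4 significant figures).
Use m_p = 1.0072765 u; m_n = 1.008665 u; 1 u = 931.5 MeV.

8.481 MeV/nucleon

With 15 protons and 16 neutrons (A = 31):
Total constituent mass: 15 × 1.0072765 + 16 × 1.008665 = 31.2477875 u
The mass defect is 31.2477875 − 30.965533 = 0.2822545 u.
E_B = 0.2822545 × 931.5 = 262.920 MeV
Dividing by A = 31 gives 8.481 MeV per nucleon.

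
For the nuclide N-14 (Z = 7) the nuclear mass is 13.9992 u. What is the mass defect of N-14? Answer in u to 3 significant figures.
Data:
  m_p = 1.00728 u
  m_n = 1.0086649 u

0.112 u

The nucleus contains 7 protons and 14 − 7 = 7 neutrons.
Mass of separated nucleons = 7(1.00728) + 7(1.0086649) = 7.05096 + 7.0606543 = 14.1116143 u
Mass defect Δm = 14.1116143 − 13.9992 = 0.1124143 u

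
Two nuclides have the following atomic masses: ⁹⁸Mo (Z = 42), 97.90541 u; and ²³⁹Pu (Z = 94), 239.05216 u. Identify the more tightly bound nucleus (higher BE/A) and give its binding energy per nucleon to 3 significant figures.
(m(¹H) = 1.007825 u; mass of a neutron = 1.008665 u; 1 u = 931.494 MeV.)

⁹⁸Mo; 8.64 MeV/nucleon

⁹⁸Mo: Σm = 42(1.007825) + 56(1.008665) = 98.813890 u; Δm = 0.908480 u; E_B = 846.24 MeV; E_B/A = 8.635 MeV
²³⁹Pu: Σm = 94(1.007825) + 145(1.008665) = 240.991975 u; Δm = 1.939815 u; E_B = 1806.9 MeV; E_B/A = 7.560 MeV
⁹⁸Mo has the higher binding energy per nucleon, so it is the more tightly bound nucleus.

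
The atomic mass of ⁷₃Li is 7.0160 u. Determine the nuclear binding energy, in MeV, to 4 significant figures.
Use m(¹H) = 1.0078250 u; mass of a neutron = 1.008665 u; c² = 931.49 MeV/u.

39.25 MeV

Total constituent mass: 3 × 1.0078250 + 4 × 1.008665 = 7.0581350 u
Δm = 7.0581350 − 7.0160 = 0.0421350 u
Binding energy = Δm·c² = 0.0421350 × 931.49 MeV/u = 39.2483 MeV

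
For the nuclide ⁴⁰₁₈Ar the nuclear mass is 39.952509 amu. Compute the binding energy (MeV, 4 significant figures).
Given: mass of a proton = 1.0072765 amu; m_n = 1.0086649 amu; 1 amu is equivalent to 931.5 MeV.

Σm = 18·m_p + 22·m_n = 18.1309770 + 22.1906278 = 40.3216048 amu
Mass defect Δm = 40.3216048 − 39.952509 = 0.3690958 amu
Converting to energy: 0.3690958 amu × 931.5 MeV/amu = 343.813 MeV

343.8 MeV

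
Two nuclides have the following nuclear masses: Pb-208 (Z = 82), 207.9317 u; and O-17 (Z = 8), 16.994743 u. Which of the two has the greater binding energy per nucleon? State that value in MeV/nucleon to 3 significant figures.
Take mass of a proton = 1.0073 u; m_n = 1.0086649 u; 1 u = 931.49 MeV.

Pb-208; 7.88 MeV/nucleon

Pb-208: Σm = 82(1.0073) + 126(1.0086649) = 209.6903774 u; Δm = 1.7586774 u; E_B = 1638.2 MeV; E_B/A = 7.876 MeV
O-17: Σm = 8(1.0073) + 9(1.0086649) = 17.1363841 u; Δm = 0.1416411 u; E_B = 131.94 MeV; E_B/A = 7.761 MeV
Pb-208 has the higher binding energy per nucleon, so it is the more tightly bound nucleus.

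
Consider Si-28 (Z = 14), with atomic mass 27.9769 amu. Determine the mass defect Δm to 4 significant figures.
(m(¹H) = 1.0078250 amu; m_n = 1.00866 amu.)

Z = 14, so N = A − Z = 28 − 14 = 14.
Total constituent mass: 14 × 1.0078250 + 14 × 1.00866 = 28.2307900 amu
The mass defect is 28.2307900 − 27.9769 = 0.2538900 amu.

0.2539 amu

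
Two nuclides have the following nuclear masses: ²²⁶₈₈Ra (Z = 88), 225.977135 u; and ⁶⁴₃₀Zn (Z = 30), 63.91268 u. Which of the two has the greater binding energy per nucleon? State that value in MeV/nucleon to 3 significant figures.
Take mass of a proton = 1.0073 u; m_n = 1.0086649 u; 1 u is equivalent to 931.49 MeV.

⁶⁴₃₀Zn; 8.75 MeV/nucleon

²²⁶₈₈Ra: Σm = 88(1.0073) + 138(1.0086649) = 227.8381562 u; Δm = 1.8610212 u; E_B = 1733.5 MeV; E_B/A = 7.670 MeV
⁶⁴₃₀Zn: Σm = 30(1.0073) + 34(1.0086649) = 64.5136066 u; Δm = 0.6009266 u; E_B = 559.76 MeV; E_B/A = 8.746 MeV
⁶⁴₃₀Zn has the higher binding energy per nucleon, so it is the more tightly bound nucleus.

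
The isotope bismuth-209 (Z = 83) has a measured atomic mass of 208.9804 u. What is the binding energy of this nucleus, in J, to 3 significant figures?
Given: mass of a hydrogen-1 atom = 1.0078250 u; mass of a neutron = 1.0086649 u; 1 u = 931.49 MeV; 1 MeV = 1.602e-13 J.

2.63e-10 J

Mass of separated nucleons = 83(1.0078250) + 126(1.0086649) = 83.6494750 + 127.0917774 = 210.7412524 u
Δm = 210.7412524 − 208.9804 = 1.7608524 u
E_B = 1.7608524 × 931.49 = 1640.22 MeV
In joules: 1640.22 MeV × 1.602e-13 J/MeV = 2.6276e-10 J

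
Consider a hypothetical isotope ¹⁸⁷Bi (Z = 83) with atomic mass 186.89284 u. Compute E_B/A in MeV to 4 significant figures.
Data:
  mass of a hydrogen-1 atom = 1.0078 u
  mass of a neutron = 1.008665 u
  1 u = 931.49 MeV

Total constituent mass: 83 × 1.0078 + 104 × 1.008665 = 188.548560 u
The mass defect is 188.548560 − 186.89284 = 1.655720 u.
Converting to energy: 1.655720 u × 931.49 MeV/u = 1542.29 MeV
BE/A = 1542.29 MeV / 187 = 8.248 MeV/nucleon

8.248 MeV/nucleon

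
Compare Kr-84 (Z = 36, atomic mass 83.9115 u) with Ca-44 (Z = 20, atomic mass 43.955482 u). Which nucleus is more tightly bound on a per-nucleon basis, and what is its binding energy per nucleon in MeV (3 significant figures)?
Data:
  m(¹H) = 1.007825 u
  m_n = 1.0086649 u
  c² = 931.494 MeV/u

Kr-84: Σm = 36(1.007825) + 48(1.0086649) = 84.6976152 u; Δm = 0.7861152 u; E_B = 732.26 MeV; E_B/A = 8.717 MeV
Ca-44: Σm = 20(1.007825) + 24(1.0086649) = 44.3644576 u; Δm = 0.4089756 u; E_B = 380.96 MeV; E_B/A = 8.658 MeV
Kr-84 has the higher binding energy per nucleon, so it is the more tightly bound nucleus.

Kr-84; 8.72 MeV/nucleon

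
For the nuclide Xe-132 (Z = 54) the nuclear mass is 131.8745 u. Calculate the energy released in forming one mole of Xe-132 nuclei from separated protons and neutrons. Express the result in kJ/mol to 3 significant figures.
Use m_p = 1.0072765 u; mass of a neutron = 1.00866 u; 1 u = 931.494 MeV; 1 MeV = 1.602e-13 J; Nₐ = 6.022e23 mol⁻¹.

1.07e+11 kJ/mol

With 54 protons and 78 neutrons (A = 132):
Mass of separated nucleons = 54(1.0072765) + 78(1.00866) = 54.3929310 + 78.67548 = 133.0684110 u
Mass defect Δm = 133.0684110 − 131.8745 = 1.1939110 u
E_B = 1.1939110 × 931.494 = 1112.12 MeV
Per nucleus in joules: 1112.12 MeV × 1.602e-13 J/MeV = 1.7816e-10 J
Per mole: 1.7816e-10 J × 6.022e23 mol⁻¹ = 1.0729e+14 J/mol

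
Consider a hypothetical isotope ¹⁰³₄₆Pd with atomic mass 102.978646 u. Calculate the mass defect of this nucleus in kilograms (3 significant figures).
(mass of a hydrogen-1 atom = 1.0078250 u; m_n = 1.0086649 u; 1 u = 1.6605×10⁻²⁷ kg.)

1.45e-27 kg

The nucleus contains 46 protons and 103 − 46 = 57 neutrons.
Total constituent mass: 46 × 1.0078250 + 57 × 1.0086649 = 103.8538493 u
The mass defect is 103.8538493 − 102.978646 = 0.8752033 u.
In SI units: 0.8752033 u × 1.6605×10⁻²⁷ kg/u = 1.4533e-27 kg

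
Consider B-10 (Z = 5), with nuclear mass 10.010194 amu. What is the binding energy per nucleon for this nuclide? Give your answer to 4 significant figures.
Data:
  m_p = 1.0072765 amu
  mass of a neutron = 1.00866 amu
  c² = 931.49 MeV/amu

With 5 protons and 5 neutrons (A = 10):
Σm = 5·m_p + 5·m_n = 5.0363825 + 5.04330 = 10.0796825 amu
Δm = 10.0796825 − 10.010194 = 0.0694885 amu
Binding energy = Δm·c² = 0.0694885 × 931.49 MeV/amu = 64.7278 MeV
Dividing by A = 10 gives 6.473 MeV per nucleon.

6.473 MeV/nucleon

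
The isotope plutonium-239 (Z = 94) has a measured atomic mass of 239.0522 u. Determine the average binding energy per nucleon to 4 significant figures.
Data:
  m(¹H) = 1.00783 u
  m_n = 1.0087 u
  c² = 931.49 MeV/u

7.582 MeV/nucleon

Mass of separated nucleons = 94(1.00783) + 145(1.0087) = 94.73602 + 146.2615 = 240.99752 u
The mass defect is 240.99752 − 239.0522 = 1.94532 u.
Binding energy = Δm·c² = 1.94532 × 931.49 MeV/u = 1812.05 MeV
BE/A = 1812.05 MeV / 239 = 7.582 MeV/nucleon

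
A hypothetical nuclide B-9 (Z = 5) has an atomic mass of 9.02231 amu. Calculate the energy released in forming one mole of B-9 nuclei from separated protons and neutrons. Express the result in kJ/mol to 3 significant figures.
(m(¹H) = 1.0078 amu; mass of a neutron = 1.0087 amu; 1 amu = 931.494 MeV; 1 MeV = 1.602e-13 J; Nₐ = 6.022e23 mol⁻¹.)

Mass of separated nucleons = 5(1.0078) + 4(1.0087) = 5.0390 + 4.0348 = 9.0738 amu
Δm = 9.0738 − 9.02231 = 0.05149 amu
E_B = 0.05149 × 931.494 = 47.9626 MeV
Per nucleus in joules: 47.9626 MeV × 1.602e-13 J/MeV = 7.6836e-12 J
Per mole: 7.6836e-12 J × 6.022e23 mol⁻¹ = 4.6271e+12 J/mol

4.63e+09 kJ/mol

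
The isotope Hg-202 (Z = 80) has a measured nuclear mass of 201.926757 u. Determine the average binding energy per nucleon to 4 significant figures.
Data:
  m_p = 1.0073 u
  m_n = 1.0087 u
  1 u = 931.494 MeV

7.925 MeV/nucleon

The nucleus contains 80 protons and 202 − 80 = 122 neutrons.
Mass of separated nucleons = 80(1.0073) + 122(1.0087) = 80.5840 + 123.0614 = 203.6454 u
The mass defect is 203.6454 − 201.926757 = 1.718643 u.
Converting to energy: 1.718643 u × 931.494 MeV/u = 1600.91 MeV
Per nucleon: 1600.91 / 202 = 7.925 MeV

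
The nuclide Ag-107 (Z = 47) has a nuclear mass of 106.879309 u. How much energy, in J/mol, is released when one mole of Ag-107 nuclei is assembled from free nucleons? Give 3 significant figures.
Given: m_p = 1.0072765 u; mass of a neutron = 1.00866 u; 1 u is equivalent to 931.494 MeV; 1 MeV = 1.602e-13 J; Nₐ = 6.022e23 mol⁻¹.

The nucleus contains 47 protons and 107 − 47 = 60 neutrons.
Total constituent mass: 47 × 1.0072765 + 60 × 1.00866 = 107.8615955 u
Δm = 107.8615955 − 106.879309 = 0.9822865 u
Converting to energy: 0.9822865 u × 931.494 MeV/u = 914.994 MeV
Per nucleus in joules: 914.994 MeV × 1.602e-13 J/MeV = 1.4658e-10 J
Per mole: 1.4658e-10 J × 6.022e23 mol⁻¹ = 8.8270e+13 J/mol

8.83e+13 J/mol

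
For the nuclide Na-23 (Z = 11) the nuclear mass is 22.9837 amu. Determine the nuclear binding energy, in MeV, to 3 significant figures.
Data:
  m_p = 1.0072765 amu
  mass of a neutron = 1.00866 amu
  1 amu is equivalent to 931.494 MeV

187 MeV

Z = 11, so N = A − Z = 23 − 11 = 12.
Mass of separated nucleons = 11(1.0072765) + 12(1.00866) = 11.0800415 + 12.10392 = 23.1839615 amu
Mass defect Δm = 23.1839615 − 22.9837 = 0.2002615 amu
Binding energy = Δm·c² = 0.2002615 × 931.494 MeV/amu = 186.542 MeV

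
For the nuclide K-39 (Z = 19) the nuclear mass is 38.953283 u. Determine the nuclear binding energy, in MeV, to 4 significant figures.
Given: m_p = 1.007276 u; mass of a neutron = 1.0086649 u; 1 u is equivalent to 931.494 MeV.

333.7 MeV

Total constituent mass: 19 × 1.007276 + 20 × 1.0086649 = 39.3115420 u
Δm = 39.3115420 − 38.953283 = 0.3582590 u
E_B = 0.3582590 × 931.494 = 333.716 MeV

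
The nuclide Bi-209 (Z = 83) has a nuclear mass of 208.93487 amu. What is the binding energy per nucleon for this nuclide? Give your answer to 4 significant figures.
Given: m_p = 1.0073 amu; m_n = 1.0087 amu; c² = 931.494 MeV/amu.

Z = 83, so N = A − Z = 209 − 83 = 126.
Σm = 83·m_p + 126·m_n = 83.6059 + 127.0962 = 210.7021 amu
Δm = 210.7021 − 208.93487 = 1.76723 amu
Binding energy = Δm·c² = 1.76723 × 931.494 MeV/amu = 1646.16 MeV
BE/A = 1646.16 MeV / 209 = 7.876 MeV/nucleon

7.876 MeV/nucleon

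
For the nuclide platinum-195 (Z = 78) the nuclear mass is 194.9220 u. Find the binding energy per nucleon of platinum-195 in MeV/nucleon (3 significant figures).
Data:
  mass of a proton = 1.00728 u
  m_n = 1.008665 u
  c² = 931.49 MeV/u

7.93 MeV/nucleon

Mass of separated nucleons = 78(1.00728) + 117(1.008665) = 78.56784 + 118.013805 = 196.581645 u
Δm = 196.581645 − 194.9220 = 1.659645 u
Converting to energy: 1.659645 u × 931.49 MeV/u = 1545.94 MeV
Dividing by A = 195 gives 7.928 MeV per nucleon.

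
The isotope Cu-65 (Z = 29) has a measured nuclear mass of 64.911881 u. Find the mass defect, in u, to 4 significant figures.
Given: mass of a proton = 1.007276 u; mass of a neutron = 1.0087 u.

0.6123 u

Mass of separated nucleons = 29(1.007276) + 36(1.0087) = 29.211004 + 36.3132 = 65.524204 u
The mass defect is 65.524204 − 64.911881 = 0.612323 u.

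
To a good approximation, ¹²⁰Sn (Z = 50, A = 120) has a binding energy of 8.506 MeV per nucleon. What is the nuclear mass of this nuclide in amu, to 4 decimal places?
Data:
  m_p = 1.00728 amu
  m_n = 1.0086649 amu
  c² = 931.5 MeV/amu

119.8748 amu

Total binding energy = 120 × 8.506 = 1020.720 MeV
Mass defect = 1020.720 MeV / (931.5 MeV/amu) = 1.095781 amu
Constituent mass = 50(1.00728) + 70(1.0086649) = 120.9705430 amu
Nuclear mass = 120.9705430 − 1.095781 = 119.8747620 amu ≈ 119.8748 amu (to 4 decimal places)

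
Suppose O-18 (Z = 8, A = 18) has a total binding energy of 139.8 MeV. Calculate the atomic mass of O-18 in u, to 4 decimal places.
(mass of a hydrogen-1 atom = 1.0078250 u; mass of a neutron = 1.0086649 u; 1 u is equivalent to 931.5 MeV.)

17.9992 u

Mass defect = 139.8 MeV / (931.5 MeV/u) = 0.150081 u
Constituent mass = 8(1.0078250) + 10(1.0086649) = 18.1492490 u
Atomic mass = 18.1492490 − 0.150081 = 17.9991680 u ≈ 17.9992 u (to 4 decimal places)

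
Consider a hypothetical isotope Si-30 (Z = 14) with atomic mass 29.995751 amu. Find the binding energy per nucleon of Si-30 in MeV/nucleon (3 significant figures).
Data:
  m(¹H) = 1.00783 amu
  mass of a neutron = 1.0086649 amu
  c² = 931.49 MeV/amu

7.84 MeV/nucleon

Total constituent mass: 14 × 1.00783 + 16 × 1.0086649 = 30.2482584 amu
Δm = 30.2482584 − 29.995751 = 0.2525074 amu
Converting to energy: 0.2525074 amu × 931.49 MeV/amu = 235.208 MeV
Per nucleon: 235.208 / 30 = 7.840 MeV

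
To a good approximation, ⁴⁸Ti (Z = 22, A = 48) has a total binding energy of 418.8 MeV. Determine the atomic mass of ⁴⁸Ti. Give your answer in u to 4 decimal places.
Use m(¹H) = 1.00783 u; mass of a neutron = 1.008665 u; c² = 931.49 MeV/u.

Mass defect = 418.8 MeV / (931.49 MeV/u) = 0.449602 u
Constituent mass = 22(1.00783) + 26(1.008665) = 48.397550 u
Atomic mass = 48.397550 − 0.449602 = 47.947948 u ≈ 47.9479 u (to 4 decimal places)

47.9479 u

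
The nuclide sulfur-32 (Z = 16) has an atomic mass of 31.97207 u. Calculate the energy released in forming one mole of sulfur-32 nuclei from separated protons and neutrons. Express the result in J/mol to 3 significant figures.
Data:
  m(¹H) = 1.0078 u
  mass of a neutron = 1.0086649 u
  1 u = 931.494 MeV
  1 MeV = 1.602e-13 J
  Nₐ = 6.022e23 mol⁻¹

Z = 16, so N = A − Z = 32 − 16 = 16.
Total constituent mass: 16 × 1.0078 + 16 × 1.0086649 = 32.2634384 u
Mass defect Δm = 32.2634384 − 31.97207 = 0.2913684 u
Binding energy = Δm·c² = 0.2913684 × 931.494 MeV/u = 271.408 MeV
Per nucleus in joules: 271.408 MeV × 1.602e-13 J/MeV = 4.3480e-11 J
Per mole: 4.3480e-11 J × 6.022e23 mol⁻¹ = 2.6184e+13 J/mol

2.62e+13 J/mol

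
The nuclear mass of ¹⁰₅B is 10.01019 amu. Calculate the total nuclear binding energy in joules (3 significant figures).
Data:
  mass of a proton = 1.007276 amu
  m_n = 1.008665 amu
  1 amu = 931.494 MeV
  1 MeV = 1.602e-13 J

With 5 protons and 5 neutrons (A = 10):
Total constituent mass: 5 × 1.007276 + 5 × 1.008665 = 10.079705 amu
Mass defect Δm = 10.079705 − 10.01019 = 0.069515 amu
Binding energy = Δm·c² = 0.069515 × 931.494 MeV/amu = 64.7528 MeV
In joules: 64.7528 MeV × 1.602e-13 J/MeV = 1.0373e-11 J

1.04e-11 J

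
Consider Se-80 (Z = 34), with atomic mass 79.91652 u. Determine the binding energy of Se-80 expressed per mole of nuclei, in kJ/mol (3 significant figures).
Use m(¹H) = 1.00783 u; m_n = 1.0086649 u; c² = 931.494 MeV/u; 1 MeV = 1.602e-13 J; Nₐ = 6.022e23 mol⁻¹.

6.72e+10 kJ/mol

With 34 protons and 46 neutrons (A = 80):
Σm = 34·m(¹H) + 46·m_n = 34.26622 + 46.3985854 = 80.6648054 u
Δm = 80.6648054 − 79.91652 = 0.7482854 u
E_B = 0.7482854 × 931.494 = 697.023 MeV
Per nucleus in joules: 697.023 MeV × 1.602e-13 J/MeV = 1.1166e-10 J
Per mole: 1.1166e-10 J × 6.022e23 mol⁻¹ = 6.7242e+13 J/mol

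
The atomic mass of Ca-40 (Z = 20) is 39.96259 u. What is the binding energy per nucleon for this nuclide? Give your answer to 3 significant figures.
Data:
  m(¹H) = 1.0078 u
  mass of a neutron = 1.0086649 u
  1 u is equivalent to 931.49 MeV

8.54 MeV/nucleon

Mass of separated nucleons = 20(1.0078) + 20(1.0086649) = 20.1560 + 20.1732980 = 40.3292980 u
The mass defect is 40.3292980 − 39.96259 = 0.3667080 u.
E_B = 0.3667080 × 931.49 = 341.585 MeV
Per nucleon: 341.585 / 40 = 8.540 MeV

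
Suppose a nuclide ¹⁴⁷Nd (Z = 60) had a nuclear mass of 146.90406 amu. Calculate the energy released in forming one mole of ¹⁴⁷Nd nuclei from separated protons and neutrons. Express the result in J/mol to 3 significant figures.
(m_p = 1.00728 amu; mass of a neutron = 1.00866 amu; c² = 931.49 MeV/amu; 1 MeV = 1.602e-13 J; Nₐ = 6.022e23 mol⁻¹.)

The nucleus contains 60 protons and 147 − 60 = 87 neutrons.
Σm = 60·m_p + 87·m_n = 60.43680 + 87.75342 = 148.19022 amu
Mass defect Δm = 148.19022 − 146.90406 = 1.28616 amu
Converting to energy: 1.28616 amu × 931.49 MeV/amu = 1198.05 MeV
Per nucleus in joules: 1198.05 MeV × 1.602e-13 J/MeV = 1.9193e-10 J
Per mole: 1.9193e-10 J × 6.022e23 mol⁻¹ = 1.1558e+14 J/mol

1.16e+14 J/mol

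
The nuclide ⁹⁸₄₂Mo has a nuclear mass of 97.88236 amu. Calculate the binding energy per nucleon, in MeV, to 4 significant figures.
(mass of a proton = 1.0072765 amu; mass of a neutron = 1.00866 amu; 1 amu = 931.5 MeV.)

8.633 MeV/nucleon

Total constituent mass: 42 × 1.0072765 + 56 × 1.00866 = 98.7905730 amu
Δm = 98.7905730 − 97.88236 = 0.9082130 amu
Converting to energy: 0.9082130 amu × 931.5 MeV/amu = 846.000 MeV
Dividing by A = 98 gives 8.633 MeV per nucleon.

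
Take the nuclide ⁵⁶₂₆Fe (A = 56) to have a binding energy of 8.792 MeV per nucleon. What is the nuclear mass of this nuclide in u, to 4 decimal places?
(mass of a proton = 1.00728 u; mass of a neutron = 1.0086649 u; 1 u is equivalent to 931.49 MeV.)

Total binding energy = 56 × 8.792 = 492.352 MeV
Mass defect = 492.352 MeV / (931.49 MeV/u) = 0.528564 u
Constituent mass = 26(1.00728) + 30(1.0086649) = 56.4492270 u
Nuclear mass = 56.4492270 − 0.528564 = 55.9206630 u ≈ 55.9207 u (to 4 decimal places)

55.9207 u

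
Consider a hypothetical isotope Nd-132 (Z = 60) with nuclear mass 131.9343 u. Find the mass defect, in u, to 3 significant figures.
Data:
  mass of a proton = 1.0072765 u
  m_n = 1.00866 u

The nucleus contains 60 protons and 132 − 60 = 72 neutrons.
Mass of separated nucleons = 60(1.0072765) + 72(1.00866) = 60.4365900 + 72.62352 = 133.0601100 u
Mass defect Δm = 133.0601100 − 131.9343 = 1.1258100 u

1.13 u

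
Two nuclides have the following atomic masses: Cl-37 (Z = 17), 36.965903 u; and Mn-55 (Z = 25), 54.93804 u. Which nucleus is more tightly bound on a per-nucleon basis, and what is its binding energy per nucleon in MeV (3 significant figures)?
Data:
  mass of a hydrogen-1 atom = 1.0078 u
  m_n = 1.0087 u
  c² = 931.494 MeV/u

Cl-37: Σm = 17(1.0078) + 20(1.0087) = 37.3066 u; Δm = 0.340697 u; E_B = 317.36 MeV; E_B/A = 8.577 MeV
Mn-55: Σm = 25(1.0078) + 30(1.0087) = 55.4560 u; Δm = 0.51796 u; E_B = 482.48 MeV; E_B/A = 8.772 MeV
Mn-55 has the higher binding energy per nucleon, so it is the more tightly bound nucleus.

Mn-55; 8.77 MeV/nucleon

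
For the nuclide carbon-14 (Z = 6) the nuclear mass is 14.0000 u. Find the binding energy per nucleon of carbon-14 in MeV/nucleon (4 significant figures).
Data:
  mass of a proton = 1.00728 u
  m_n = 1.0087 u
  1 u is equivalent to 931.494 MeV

7.537 MeV/nucleon

Total constituent mass: 6 × 1.00728 + 8 × 1.0087 = 14.11328 u
The mass defect is 14.11328 − 14.0000 = 0.11328 u.
E_B = 0.11328 × 931.494 = 105.520 MeV
BE/A = 105.520 MeV / 14 = 7.537 MeV/nucleon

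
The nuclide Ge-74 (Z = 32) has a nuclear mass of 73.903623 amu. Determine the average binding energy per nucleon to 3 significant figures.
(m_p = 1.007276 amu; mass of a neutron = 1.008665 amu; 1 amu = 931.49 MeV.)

8.73 MeV/nucleon

The nucleus contains 32 protons and 74 − 32 = 42 neutrons.
Total constituent mass: 32 × 1.007276 + 42 × 1.008665 = 74.596762 amu
The mass defect is 74.596762 − 73.903623 = 0.693139 amu.
E_B = 0.693139 × 931.49 = 645.652 MeV
BE/A = 645.652 MeV / 74 = 8.725 MeV/nucleon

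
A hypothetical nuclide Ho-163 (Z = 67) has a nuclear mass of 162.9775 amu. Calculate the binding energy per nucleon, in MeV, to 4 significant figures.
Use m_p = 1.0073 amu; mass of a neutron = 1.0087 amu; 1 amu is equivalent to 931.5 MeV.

Total constituent mass: 67 × 1.0073 + 96 × 1.0087 = 164.3243 amu
The mass defect is 164.3243 − 162.9775 = 1.3468 amu.
Binding energy = Δm·c² = 1.3468 × 931.5 MeV/amu = 1254.54 MeV
BE/A = 1254.54 MeV / 163 = 7.697 MeV/nucleon

7.697 MeV/nucleon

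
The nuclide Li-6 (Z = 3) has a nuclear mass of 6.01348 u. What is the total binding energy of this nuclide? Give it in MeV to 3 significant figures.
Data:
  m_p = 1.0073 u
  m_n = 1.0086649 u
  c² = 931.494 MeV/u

32.1 MeV

Total constituent mass: 3 × 1.0073 + 3 × 1.0086649 = 6.0478947 u
Mass defect Δm = 6.0478947 − 6.01348 = 0.0344147 u
Binding energy = Δm·c² = 0.0344147 × 931.494 MeV/u = 32.0571 MeV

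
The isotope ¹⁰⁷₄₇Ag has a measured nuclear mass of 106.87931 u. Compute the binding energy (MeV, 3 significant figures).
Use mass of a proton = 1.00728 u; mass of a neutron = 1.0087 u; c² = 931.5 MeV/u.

Mass of separated nucleons = 47(1.00728) + 60(1.0087) = 47.34216 + 60.5220 = 107.86416 u
Δm = 107.86416 − 106.87931 = 0.98485 u
E_B = 0.98485 × 931.5 = 917.388 MeV

917 MeV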